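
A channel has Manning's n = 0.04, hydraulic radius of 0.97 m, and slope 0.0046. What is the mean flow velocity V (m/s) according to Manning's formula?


Manning's equation gives V = (1/n) * R^(2/3) * S^(1/2).
First, compute R^(2/3) = 0.97^(2/3) = 0.9799.
Next, S^(1/2) = 0.0046^(1/2) = 0.067823.
Then 1/n = 1/0.04 = 25.0.
V = 25.0 * 0.9799 * 0.067823 = 1.6615 m/s.

1.6615


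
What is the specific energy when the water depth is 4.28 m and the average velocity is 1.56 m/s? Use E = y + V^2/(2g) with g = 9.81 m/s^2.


Specific energy E = y + V^2/(2g).
Velocity head = V^2/(2g) = 1.56^2 / (2*9.81) = 2.4336 / 19.62 = 0.124 m.
E = 4.28 + 0.124 = 4.404 m.

4.404


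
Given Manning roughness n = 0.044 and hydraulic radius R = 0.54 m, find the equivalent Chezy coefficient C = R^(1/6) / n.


The Chezy coefficient relates to Manning's n through C = R^(1/6) / n.
R^(1/6) = 0.54^(1/6) = 0.9024.
C = 0.9024 / 0.044 = 20.51 m^(1/2)/s.

20.51


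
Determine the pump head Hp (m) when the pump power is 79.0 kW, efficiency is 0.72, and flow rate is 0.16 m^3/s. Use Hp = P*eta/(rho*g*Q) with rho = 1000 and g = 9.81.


Pump head formula: Hp = P * eta / (rho * g * Q).
Numerator: P * eta = 79.0 * 1000 * 0.72 = 56880.0 W.
Denominator: rho * g * Q = 1000 * 9.81 * 0.16 = 1569.6.
Hp = 56880.0 / 1569.6 = 36.24 m.

36.24


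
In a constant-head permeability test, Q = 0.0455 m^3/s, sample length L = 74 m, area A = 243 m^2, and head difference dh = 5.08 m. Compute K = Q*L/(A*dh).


From K = Q*L / (A*dh):
Numerator: Q*L = 0.0455 * 74 = 3.367.
Denominator: A*dh = 243 * 5.08 = 1234.44.
K = 3.367 / 1234.44 = 0.002728 m/s.

0.002728


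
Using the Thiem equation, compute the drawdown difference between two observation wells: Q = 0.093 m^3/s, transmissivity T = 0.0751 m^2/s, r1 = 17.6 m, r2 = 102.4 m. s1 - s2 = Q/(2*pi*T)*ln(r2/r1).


Thiem equation: s1 - s2 = Q/(2*pi*T) * ln(r2/r1).
ln(r2/r1) = ln(102.4/17.6) = 1.761.
Q/(2*pi*T) = 0.093 / (2*pi*0.0751) = 0.093 / 0.4719 = 0.1971.
s1 - s2 = 0.1971 * 1.761 = 0.3471 m.

0.3471


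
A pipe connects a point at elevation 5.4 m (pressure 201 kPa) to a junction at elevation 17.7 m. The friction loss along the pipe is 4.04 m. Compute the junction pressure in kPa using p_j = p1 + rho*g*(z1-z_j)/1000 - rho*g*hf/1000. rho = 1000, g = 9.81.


Junction pressure: p_j = p1 + rho*g*(z1 - z_j)/1000 - rho*g*hf/1000.
Elevation term = 1000*9.81*(5.4 - 17.7)/1000 = -120.663 kPa.
Friction term = 1000*9.81*4.04/1000 = 39.632 kPa.
p_j = 201 + -120.663 - 39.632 = 40.7 kPa.

40.7


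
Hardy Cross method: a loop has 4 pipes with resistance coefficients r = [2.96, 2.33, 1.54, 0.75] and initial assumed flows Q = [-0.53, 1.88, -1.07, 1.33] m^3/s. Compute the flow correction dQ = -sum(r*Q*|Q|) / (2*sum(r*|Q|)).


Numerator terms (r*Q*|Q|): 2.96*-0.53*|-0.53| = -0.8315; 2.33*1.88*|1.88| = 8.2352; 1.54*-1.07*|-1.07| = -1.7631; 0.75*1.33*|1.33| = 1.3267.
Sum of numerator = 6.9672.
Denominator terms (r*|Q|): 2.96*|-0.53| = 1.5688; 2.33*|1.88| = 4.3804; 1.54*|-1.07| = 1.6478; 0.75*|1.33| = 0.9975.
2 * sum of denominator = 2 * 8.5945 = 17.189.
dQ = -6.9672 / 17.189 = -0.4053 m^3/s.

-0.4053


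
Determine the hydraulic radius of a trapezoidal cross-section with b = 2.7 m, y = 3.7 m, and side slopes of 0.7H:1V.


For a trapezoidal section with side slope z:
A = (b + z*y)*y = (2.7 + 0.7*3.7)*3.7 = 19.573 m^2.
P = b + 2*y*sqrt(1 + z^2) = 2.7 + 2*3.7*sqrt(1 + 0.7^2) = 11.733 m.
R = A/P = 19.573 / 11.733 = 1.6682 m.

1.6682


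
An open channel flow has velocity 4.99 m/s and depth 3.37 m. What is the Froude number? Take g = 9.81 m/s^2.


The Froude number is defined as Fr = V / sqrt(g*y).
g*y = 9.81 * 3.37 = 33.0597.
sqrt(g*y) = sqrt(33.0597) = 5.7498.
Fr = 4.99 / 5.7498 = 0.8679.

0.8679


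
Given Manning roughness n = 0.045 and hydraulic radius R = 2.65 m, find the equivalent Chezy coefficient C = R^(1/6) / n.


The Chezy coefficient relates to Manning's n through C = R^(1/6) / n.
R^(1/6) = 2.65^(1/6) = 1.176362.
C = 1.176362 / 0.045 = 26.14 m^(1/2)/s.

26.14


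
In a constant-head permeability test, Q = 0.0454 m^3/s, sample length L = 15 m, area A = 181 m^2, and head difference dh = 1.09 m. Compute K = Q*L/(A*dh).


From K = Q*L / (A*dh):
Numerator: Q*L = 0.0454 * 15 = 0.681.
Denominator: A*dh = 181 * 1.09 = 197.29.
K = 0.681 / 197.29 = 0.003452 m/s.

0.003452


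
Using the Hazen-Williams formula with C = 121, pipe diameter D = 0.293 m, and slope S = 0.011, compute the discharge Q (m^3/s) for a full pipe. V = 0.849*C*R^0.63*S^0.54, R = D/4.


For a full circular pipe, R = D/4 = 0.293/4 = 0.0732 m.
V = 0.849 * 121 * 0.0732^0.63 * 0.011^0.54
  = 0.849 * 121 * 0.192677 * 0.087569
  = 1.7333 m/s.
Pipe area A = pi*D^2/4 = pi*0.293^2/4 = 0.0674 m^2.
Q = A * V = 0.0674 * 1.7333 = 0.1169 m^3/s.

0.1169


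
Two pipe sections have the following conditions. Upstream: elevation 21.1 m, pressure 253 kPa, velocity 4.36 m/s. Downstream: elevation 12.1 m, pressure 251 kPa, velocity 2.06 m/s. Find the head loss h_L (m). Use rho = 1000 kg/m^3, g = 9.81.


Total head at each section: H = z + p/(rho*g) + V^2/(2g).
H1 = 21.1 + 253*1000/(1000*9.81) + 4.36^2/(2*9.81)
   = 21.1 + 25.79 + 0.9689
   = 47.859 m.
H2 = 12.1 + 251*1000/(1000*9.81) + 2.06^2/(2*9.81)
   = 12.1 + 25.586 + 0.2163
   = 37.902 m.
h_L = H1 - H2 = 47.859 - 37.902 = 9.956 m.

9.956


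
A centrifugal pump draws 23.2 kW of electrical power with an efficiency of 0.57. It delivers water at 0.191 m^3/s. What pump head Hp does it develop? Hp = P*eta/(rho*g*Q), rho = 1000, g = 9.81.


Pump head formula: Hp = P * eta / (rho * g * Q).
Numerator: P * eta = 23.2 * 1000 * 0.57 = 13224.0 W.
Denominator: rho * g * Q = 1000 * 9.81 * 0.191 = 1873.71.
Hp = 13224.0 / 1873.71 = 7.06 m.

7.06


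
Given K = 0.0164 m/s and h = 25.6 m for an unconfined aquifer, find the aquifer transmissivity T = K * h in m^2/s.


Transmissivity is defined as T = K * h.
T = 0.0164 * 25.6
  = 0.4198 m^2/s.

0.4198


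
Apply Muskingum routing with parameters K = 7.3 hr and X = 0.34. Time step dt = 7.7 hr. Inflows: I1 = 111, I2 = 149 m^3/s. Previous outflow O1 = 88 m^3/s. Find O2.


Muskingum coefficients:
denom = 2*K*(1-X) + dt = 2*7.3*(1-0.34) + 7.7 = 17.336.
C0 = (dt - 2*K*X)/denom = (7.7 - 2*7.3*0.34)/17.336 = 0.1578.
C1 = (dt + 2*K*X)/denom = (7.7 + 2*7.3*0.34)/17.336 = 0.7305.
C2 = (2*K*(1-X) - dt)/denom = 0.1117.
O2 = C0*I2 + C1*I1 + C2*O1
   = 0.1578*149 + 0.7305*111 + 0.1117*88
   = 114.43 m^3/s.

114.43


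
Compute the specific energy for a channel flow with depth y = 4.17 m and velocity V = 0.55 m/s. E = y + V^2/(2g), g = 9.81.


Specific energy E = y + V^2/(2g).
Velocity head = V^2/(2g) = 0.55^2 / (2*9.81) = 0.3025 / 19.62 = 0.0154 m.
E = 4.17 + 0.0154 = 4.1854 m.

4.1854


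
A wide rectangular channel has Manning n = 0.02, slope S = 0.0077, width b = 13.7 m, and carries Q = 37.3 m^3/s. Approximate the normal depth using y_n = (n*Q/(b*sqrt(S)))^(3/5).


We use the wide-channel approximation y_n = (n*Q/(b*sqrt(S)))^(3/5).
sqrt(S) = sqrt(0.0077) = 0.08775.
Numerator: n*Q = 0.02 * 37.3 = 0.746.
Denominator: b*sqrt(S) = 13.7 * 0.08775 = 1.202175.
arg = 0.6205.
y_n = 0.6205^(3/5) = 0.751 m.

0.751


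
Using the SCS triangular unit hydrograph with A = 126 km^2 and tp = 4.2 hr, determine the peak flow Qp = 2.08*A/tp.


SCS formula: Qp = 2.08 * A / tp.
Qp = 2.08 * 126 / 4.2
   = 262.08 / 4.2
   = 62.4 m^3/s per cm.

62.4


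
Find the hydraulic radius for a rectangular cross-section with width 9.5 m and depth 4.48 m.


For a rectangular section:
Flow area A = b * y = 9.5 * 4.48 = 42.56 m^2.
Wetted perimeter P = b + 2y = 9.5 + 2*4.48 = 18.46 m.
Hydraulic radius R = A/P = 42.56 / 18.46 = 2.3055 m.

2.3055


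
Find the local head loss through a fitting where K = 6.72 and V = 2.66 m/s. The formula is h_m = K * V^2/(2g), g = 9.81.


Minor loss formula: h_m = K * V^2/(2g).
V^2 = 2.66^2 = 7.0756.
V^2/(2g) = 7.0756 / 19.62 = 0.3606 m.
h_m = 6.72 * 0.3606 = 2.4234 m.

2.4234


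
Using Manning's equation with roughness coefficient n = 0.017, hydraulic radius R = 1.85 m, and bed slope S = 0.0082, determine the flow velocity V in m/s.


Manning's equation gives V = (1/n) * R^(2/3) * S^(1/2).
First, compute R^(2/3) = 1.85^(2/3) = 1.507.
Next, S^(1/2) = 0.0082^(1/2) = 0.090554.
Then 1/n = 1/0.017 = 58.82.
V = 58.82 * 1.507 * 0.090554 = 8.0274 m/s.

8.0274


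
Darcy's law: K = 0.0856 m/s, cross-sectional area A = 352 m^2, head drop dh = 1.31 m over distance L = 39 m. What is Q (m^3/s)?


Darcy's law: Q = K * A * i, where i = dh/L.
Hydraulic gradient i = 1.31 / 39 = 0.03359.
Q = 0.0856 * 352 * 0.03359
  = 1.0121 m^3/s.

1.0121


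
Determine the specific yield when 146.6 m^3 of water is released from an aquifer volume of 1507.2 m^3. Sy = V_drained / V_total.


Specific yield Sy = Volume drained / Total volume.
Sy = 146.6 / 1507.2
   = 0.0973.

0.0973


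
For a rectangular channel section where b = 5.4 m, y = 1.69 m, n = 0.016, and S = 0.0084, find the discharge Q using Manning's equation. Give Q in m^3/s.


For a rectangular channel, the cross-sectional area A = b * y = 5.4 * 1.69 = 9.13 m^2.
The wetted perimeter P = b + 2y = 5.4 + 2*1.69 = 8.78 m.
Hydraulic radius R = A/P = 9.13/8.78 = 1.0394 m.
Velocity V = (1/n)*R^(2/3)*S^(1/2) = (1/0.016)*1.0394^(2/3)*0.0084^(1/2) = 5.8777 m/s.
Discharge Q = A * V = 9.13 * 5.8777 = 53.64 m^3/s.

53.64


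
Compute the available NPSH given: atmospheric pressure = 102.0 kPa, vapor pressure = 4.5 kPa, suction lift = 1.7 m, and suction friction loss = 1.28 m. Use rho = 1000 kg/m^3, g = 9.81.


NPSHa = p_atm/(rho*g) - z_s - hf_s - p_vap/(rho*g).
p_atm/(rho*g) = 102.0*1000 / (1000*9.81) = 10.398 m.
p_vap/(rho*g) = 4.5*1000 / (1000*9.81) = 0.459 m.
NPSHa = 10.398 - 1.7 - 1.28 - 0.459
      = 6.96 m.

6.96


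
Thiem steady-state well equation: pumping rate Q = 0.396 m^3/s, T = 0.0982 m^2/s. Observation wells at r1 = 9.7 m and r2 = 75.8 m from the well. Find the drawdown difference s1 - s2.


Thiem equation: s1 - s2 = Q/(2*pi*T) * ln(r2/r1).
ln(r2/r1) = ln(75.8/9.7) = 2.056.
Q/(2*pi*T) = 0.396 / (2*pi*0.0982) = 0.396 / 0.617 = 0.6418.
s1 - s2 = 0.6418 * 2.056 = 1.3195 m.

1.3195


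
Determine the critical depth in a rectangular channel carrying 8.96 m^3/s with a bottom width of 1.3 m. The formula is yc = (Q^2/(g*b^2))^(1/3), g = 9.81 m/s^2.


Using yc = (Q^2 / (g * b^2))^(1/3):
Q^2 = 8.96^2 = 80.28.
g * b^2 = 9.81 * 1.3^2 = 9.81 * 1.69 = 16.58.
Q^2 / (g*b^2) = 80.28 / 16.58 = 4.842.
yc = 4.842^(1/3) = 1.6918 m.

1.6918


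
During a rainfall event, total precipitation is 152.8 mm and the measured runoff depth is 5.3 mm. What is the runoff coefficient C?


The runoff coefficient C = runoff depth / rainfall depth.
C = 5.3 / 152.8
  = 0.0347.

0.0347


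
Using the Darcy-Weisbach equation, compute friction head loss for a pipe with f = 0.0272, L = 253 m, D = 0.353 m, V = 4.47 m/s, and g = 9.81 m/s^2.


Darcy-Weisbach equation: h_f = f * (L/D) * V^2/(2g).
f * L/D = 0.0272 * 253/0.353 = 19.4946.
V^2/(2g) = 4.47^2 / (2*9.81) = 19.9809 / 19.62 = 1.0184 m.
h_f = 19.4946 * 1.0184 = 19.853 m.

19.853


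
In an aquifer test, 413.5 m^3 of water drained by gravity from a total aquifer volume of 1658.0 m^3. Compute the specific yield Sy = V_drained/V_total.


Specific yield Sy = Volume drained / Total volume.
Sy = 413.5 / 1658.0
   = 0.2494.

0.2494


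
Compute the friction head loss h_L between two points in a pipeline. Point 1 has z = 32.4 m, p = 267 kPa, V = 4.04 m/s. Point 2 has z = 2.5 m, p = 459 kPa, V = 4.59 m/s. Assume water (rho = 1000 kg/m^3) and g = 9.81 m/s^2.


Total head at each section: H = z + p/(rho*g) + V^2/(2g).
H1 = 32.4 + 267*1000/(1000*9.81) + 4.04^2/(2*9.81)
   = 32.4 + 27.217 + 0.8319
   = 60.449 m.
H2 = 2.5 + 459*1000/(1000*9.81) + 4.59^2/(2*9.81)
   = 2.5 + 46.789 + 1.0738
   = 50.363 m.
h_L = H1 - H2 = 60.449 - 50.363 = 10.086 m.

10.086


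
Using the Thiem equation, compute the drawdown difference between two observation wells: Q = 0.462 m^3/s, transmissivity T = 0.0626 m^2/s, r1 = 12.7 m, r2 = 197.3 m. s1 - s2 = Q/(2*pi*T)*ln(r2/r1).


Thiem equation: s1 - s2 = Q/(2*pi*T) * ln(r2/r1).
ln(r2/r1) = ln(197.3/12.7) = 2.7431.
Q/(2*pi*T) = 0.462 / (2*pi*0.0626) = 0.462 / 0.3933 = 1.1746.
s1 - s2 = 1.1746 * 2.7431 = 3.2221 m.

3.2221


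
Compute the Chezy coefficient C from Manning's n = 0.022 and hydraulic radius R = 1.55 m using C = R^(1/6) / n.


The Chezy coefficient relates to Manning's n through C = R^(1/6) / n.
R^(1/6) = 1.55^(1/6) = 1.075776.
C = 1.075776 / 0.022 = 48.9 m^(1/2)/s.

48.9


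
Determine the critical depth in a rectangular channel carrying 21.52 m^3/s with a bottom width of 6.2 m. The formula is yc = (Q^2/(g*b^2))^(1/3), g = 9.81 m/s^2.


Using yc = (Q^2 / (g * b^2))^(1/3):
Q^2 = 21.52^2 = 463.11.
g * b^2 = 9.81 * 6.2^2 = 9.81 * 38.44 = 377.1.
Q^2 / (g*b^2) = 463.11 / 377.1 = 1.2281.
yc = 1.2281^(1/3) = 1.0709 m.

1.0709


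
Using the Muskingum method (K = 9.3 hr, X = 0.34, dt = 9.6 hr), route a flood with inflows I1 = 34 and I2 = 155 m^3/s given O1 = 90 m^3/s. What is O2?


Muskingum coefficients:
denom = 2*K*(1-X) + dt = 2*9.3*(1-0.34) + 9.6 = 21.876.
C0 = (dt - 2*K*X)/denom = (9.6 - 2*9.3*0.34)/21.876 = 0.1498.
C1 = (dt + 2*K*X)/denom = (9.6 + 2*9.3*0.34)/21.876 = 0.7279.
C2 = (2*K*(1-X) - dt)/denom = 0.1223.
O2 = C0*I2 + C1*I1 + C2*O1
   = 0.1498*155 + 0.7279*34 + 0.1223*90
   = 58.97 m^3/s.

58.97


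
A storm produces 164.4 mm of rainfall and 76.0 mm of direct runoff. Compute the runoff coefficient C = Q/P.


The runoff coefficient C = runoff depth / rainfall depth.
C = 76.0 / 164.4
  = 0.4623.

0.4623


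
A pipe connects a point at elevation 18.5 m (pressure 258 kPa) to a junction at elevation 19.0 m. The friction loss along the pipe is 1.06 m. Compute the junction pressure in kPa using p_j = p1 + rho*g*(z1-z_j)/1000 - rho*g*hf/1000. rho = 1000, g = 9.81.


Junction pressure: p_j = p1 + rho*g*(z1 - z_j)/1000 - rho*g*hf/1000.
Elevation term = 1000*9.81*(18.5 - 19.0)/1000 = -4.905 kPa.
Friction term = 1000*9.81*1.06/1000 = 10.399 kPa.
p_j = 258 + -4.905 - 10.399 = 242.7 kPa.

242.7


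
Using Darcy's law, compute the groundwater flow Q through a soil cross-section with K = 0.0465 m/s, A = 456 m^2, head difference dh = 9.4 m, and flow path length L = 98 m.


Darcy's law: Q = K * A * i, where i = dh/L.
Hydraulic gradient i = 9.4 / 98 = 0.095918.
Q = 0.0465 * 456 * 0.095918
  = 2.0339 m^3/s.

2.0339


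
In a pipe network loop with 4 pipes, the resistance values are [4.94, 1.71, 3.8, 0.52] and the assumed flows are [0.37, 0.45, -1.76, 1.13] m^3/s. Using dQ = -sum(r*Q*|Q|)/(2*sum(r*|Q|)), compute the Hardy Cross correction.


Numerator terms (r*Q*|Q|): 4.94*0.37*|0.37| = 0.6763; 1.71*0.45*|0.45| = 0.3463; 3.8*-1.76*|-1.76| = -11.7709; 0.52*1.13*|1.13| = 0.664.
Sum of numerator = -10.0843.
Denominator terms (r*|Q|): 4.94*|0.37| = 1.8278; 1.71*|0.45| = 0.7695; 3.8*|-1.76| = 6.688; 0.52*|1.13| = 0.5876.
2 * sum of denominator = 2 * 9.8729 = 19.7458.
dQ = --10.0843 / 19.7458 = 0.5107 m^3/s.

0.5107


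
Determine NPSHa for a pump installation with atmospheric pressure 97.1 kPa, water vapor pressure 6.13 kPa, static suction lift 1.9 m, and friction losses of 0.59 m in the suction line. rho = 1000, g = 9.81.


NPSHa = p_atm/(rho*g) - z_s - hf_s - p_vap/(rho*g).
p_atm/(rho*g) = 97.1*1000 / (1000*9.81) = 9.898 m.
p_vap/(rho*g) = 6.13*1000 / (1000*9.81) = 0.625 m.
NPSHa = 9.898 - 1.9 - 0.59 - 0.625
      = 6.78 m.

6.78


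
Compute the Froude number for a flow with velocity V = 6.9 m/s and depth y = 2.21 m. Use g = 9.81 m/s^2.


The Froude number is defined as Fr = V / sqrt(g*y).
g*y = 9.81 * 2.21 = 21.6801.
sqrt(g*y) = sqrt(21.6801) = 4.6562.
Fr = 6.9 / 4.6562 = 1.4819.

1.4819


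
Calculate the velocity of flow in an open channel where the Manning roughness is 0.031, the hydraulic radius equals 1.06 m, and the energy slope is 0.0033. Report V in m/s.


Manning's equation gives V = (1/n) * R^(2/3) * S^(1/2).
First, compute R^(2/3) = 1.06^(2/3) = 1.0396.
Next, S^(1/2) = 0.0033^(1/2) = 0.057446.
Then 1/n = 1/0.031 = 32.26.
V = 32.26 * 1.0396 * 0.057446 = 1.9265 m/s.

1.9265


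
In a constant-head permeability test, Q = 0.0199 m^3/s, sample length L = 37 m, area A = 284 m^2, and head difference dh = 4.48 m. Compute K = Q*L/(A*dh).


From K = Q*L / (A*dh):
Numerator: Q*L = 0.0199 * 37 = 0.7363.
Denominator: A*dh = 284 * 4.48 = 1272.32.
K = 0.7363 / 1272.32 = 0.000579 m/s.

0.000579


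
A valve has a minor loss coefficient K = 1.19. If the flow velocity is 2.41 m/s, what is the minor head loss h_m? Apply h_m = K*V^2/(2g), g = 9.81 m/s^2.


Minor loss formula: h_m = K * V^2/(2g).
V^2 = 2.41^2 = 5.8081.
V^2/(2g) = 5.8081 / 19.62 = 0.296 m.
h_m = 1.19 * 0.296 = 0.3523 m.

0.3523


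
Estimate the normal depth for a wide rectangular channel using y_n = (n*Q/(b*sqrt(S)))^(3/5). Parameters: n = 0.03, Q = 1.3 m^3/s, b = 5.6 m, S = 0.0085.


We use the wide-channel approximation y_n = (n*Q/(b*sqrt(S)))^(3/5).
sqrt(S) = sqrt(0.0085) = 0.092195.
Numerator: n*Q = 0.03 * 1.3 = 0.039.
Denominator: b*sqrt(S) = 5.6 * 0.092195 = 0.516292.
arg = 0.0755.
y_n = 0.0755^(3/5) = 0.2123 m.

0.2123


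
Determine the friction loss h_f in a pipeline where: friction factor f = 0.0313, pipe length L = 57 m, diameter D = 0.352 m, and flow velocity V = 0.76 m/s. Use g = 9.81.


Darcy-Weisbach equation: h_f = f * (L/D) * V^2/(2g).
f * L/D = 0.0313 * 57/0.352 = 5.0685.
V^2/(2g) = 0.76^2 / (2*9.81) = 0.5776 / 19.62 = 0.0294 m.
h_f = 5.0685 * 0.0294 = 0.149 m.

0.149


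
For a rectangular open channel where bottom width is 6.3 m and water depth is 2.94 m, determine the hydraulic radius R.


For a rectangular section:
Flow area A = b * y = 6.3 * 2.94 = 18.52 m^2.
Wetted perimeter P = b + 2y = 6.3 + 2*2.94 = 12.18 m.
Hydraulic radius R = A/P = 18.52 / 12.18 = 1.5207 m.

1.5207


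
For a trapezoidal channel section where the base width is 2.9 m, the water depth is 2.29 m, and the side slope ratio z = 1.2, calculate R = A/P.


For a trapezoidal section with side slope z:
A = (b + z*y)*y = (2.9 + 1.2*2.29)*2.29 = 12.934 m^2.
P = b + 2*y*sqrt(1 + z^2) = 2.9 + 2*2.29*sqrt(1 + 1.2^2) = 10.054 m.
R = A/P = 12.934 / 10.054 = 1.2864 m.

1.2864


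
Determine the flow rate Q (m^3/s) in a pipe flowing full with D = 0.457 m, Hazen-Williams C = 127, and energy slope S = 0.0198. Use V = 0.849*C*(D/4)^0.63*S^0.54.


For a full circular pipe, R = D/4 = 0.457/4 = 0.1143 m.
V = 0.849 * 127 * 0.1143^0.63 * 0.0198^0.54
  = 0.849 * 127 * 0.254947 * 0.120282
  = 3.3064 m/s.
Pipe area A = pi*D^2/4 = pi*0.457^2/4 = 0.164 m^2.
Q = A * V = 0.164 * 3.3064 = 0.5424 m^3/s.

0.5424


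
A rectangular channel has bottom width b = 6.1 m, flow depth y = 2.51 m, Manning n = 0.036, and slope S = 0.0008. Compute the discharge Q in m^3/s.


For a rectangular channel, the cross-sectional area A = b * y = 6.1 * 2.51 = 15.31 m^2.
The wetted perimeter P = b + 2y = 6.1 + 2*2.51 = 11.12 m.
Hydraulic radius R = A/P = 15.31/11.12 = 1.3769 m.
Velocity V = (1/n)*R^(2/3)*S^(1/2) = (1/0.036)*1.3769^(2/3)*0.0008^(1/2) = 0.9724 m/s.
Discharge Q = A * V = 15.31 * 0.9724 = 14.888 m^3/s.

14.888


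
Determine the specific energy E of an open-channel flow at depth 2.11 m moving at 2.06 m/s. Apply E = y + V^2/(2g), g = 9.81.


Specific energy E = y + V^2/(2g).
Velocity head = V^2/(2g) = 2.06^2 / (2*9.81) = 4.2436 / 19.62 = 0.2163 m.
E = 2.11 + 0.2163 = 2.3263 m.

2.3263


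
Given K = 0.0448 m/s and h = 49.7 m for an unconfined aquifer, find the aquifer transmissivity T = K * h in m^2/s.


Transmissivity is defined as T = K * h.
T = 0.0448 * 49.7
  = 2.2266 m^2/s.

2.2266


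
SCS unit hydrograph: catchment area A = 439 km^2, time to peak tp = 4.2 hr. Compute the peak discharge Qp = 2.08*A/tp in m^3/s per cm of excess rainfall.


SCS formula: Qp = 2.08 * A / tp.
Qp = 2.08 * 439 / 4.2
   = 913.12 / 4.2
   = 217.41 m^3/s per cm.

217.41


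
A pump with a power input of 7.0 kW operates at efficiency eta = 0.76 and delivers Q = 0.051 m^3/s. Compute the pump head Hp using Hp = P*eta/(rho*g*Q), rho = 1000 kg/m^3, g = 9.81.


Pump head formula: Hp = P * eta / (rho * g * Q).
Numerator: P * eta = 7.0 * 1000 * 0.76 = 5320.0 W.
Denominator: rho * g * Q = 1000 * 9.81 * 0.051 = 500.31.
Hp = 5320.0 / 500.31 = 10.63 m.

10.63


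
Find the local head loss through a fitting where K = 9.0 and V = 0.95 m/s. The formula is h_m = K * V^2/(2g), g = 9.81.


Minor loss formula: h_m = K * V^2/(2g).
V^2 = 0.95^2 = 0.9025.
V^2/(2g) = 0.9025 / 19.62 = 0.046 m.
h_m = 9.0 * 0.046 = 0.414 m.

0.414


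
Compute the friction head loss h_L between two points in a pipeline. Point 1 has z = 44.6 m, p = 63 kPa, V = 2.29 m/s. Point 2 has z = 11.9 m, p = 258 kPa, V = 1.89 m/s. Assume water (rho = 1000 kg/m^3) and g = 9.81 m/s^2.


Total head at each section: H = z + p/(rho*g) + V^2/(2g).
H1 = 44.6 + 63*1000/(1000*9.81) + 2.29^2/(2*9.81)
   = 44.6 + 6.422 + 0.2673
   = 51.289 m.
H2 = 11.9 + 258*1000/(1000*9.81) + 1.89^2/(2*9.81)
   = 11.9 + 26.3 + 0.1821
   = 38.382 m.
h_L = H1 - H2 = 51.289 - 38.382 = 12.908 m.

12.908


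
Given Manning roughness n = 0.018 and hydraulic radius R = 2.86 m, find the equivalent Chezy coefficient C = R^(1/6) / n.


The Chezy coefficient relates to Manning's n through C = R^(1/6) / n.
R^(1/6) = 2.86^(1/6) = 1.191409.
C = 1.191409 / 0.018 = 66.19 m^(1/2)/s.

66.19


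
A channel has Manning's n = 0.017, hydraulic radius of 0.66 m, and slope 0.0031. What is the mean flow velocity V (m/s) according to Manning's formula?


Manning's equation gives V = (1/n) * R^(2/3) * S^(1/2).
First, compute R^(2/3) = 0.66^(2/3) = 0.758.
Next, S^(1/2) = 0.0031^(1/2) = 0.055678.
Then 1/n = 1/0.017 = 58.82.
V = 58.82 * 0.758 * 0.055678 = 2.4827 m/s.

2.4827


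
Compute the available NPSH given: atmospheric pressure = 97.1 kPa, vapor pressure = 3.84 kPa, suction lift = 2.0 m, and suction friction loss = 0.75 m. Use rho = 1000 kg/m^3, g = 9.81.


NPSHa = p_atm/(rho*g) - z_s - hf_s - p_vap/(rho*g).
p_atm/(rho*g) = 97.1*1000 / (1000*9.81) = 9.898 m.
p_vap/(rho*g) = 3.84*1000 / (1000*9.81) = 0.391 m.
NPSHa = 9.898 - 2.0 - 0.75 - 0.391
      = 6.76 m.

6.76


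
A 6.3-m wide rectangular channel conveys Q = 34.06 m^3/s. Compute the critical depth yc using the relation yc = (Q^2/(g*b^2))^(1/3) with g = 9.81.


Using yc = (Q^2 / (g * b^2))^(1/3):
Q^2 = 34.06^2 = 1160.08.
g * b^2 = 9.81 * 6.3^2 = 9.81 * 39.69 = 389.36.
Q^2 / (g*b^2) = 1160.08 / 389.36 = 2.9795.
yc = 2.9795^(1/3) = 1.439 m.

1.439


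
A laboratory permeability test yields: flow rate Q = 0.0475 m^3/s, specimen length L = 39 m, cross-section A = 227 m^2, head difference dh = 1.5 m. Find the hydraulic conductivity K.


From K = Q*L / (A*dh):
Numerator: Q*L = 0.0475 * 39 = 1.8525.
Denominator: A*dh = 227 * 1.5 = 340.5.
K = 1.8525 / 340.5 = 0.005441 m/s.

0.005441


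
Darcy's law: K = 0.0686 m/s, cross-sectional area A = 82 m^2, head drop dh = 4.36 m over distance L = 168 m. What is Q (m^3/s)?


Darcy's law: Q = K * A * i, where i = dh/L.
Hydraulic gradient i = 4.36 / 168 = 0.025952.
Q = 0.0686 * 82 * 0.025952
  = 0.146 m^3/s.

0.146


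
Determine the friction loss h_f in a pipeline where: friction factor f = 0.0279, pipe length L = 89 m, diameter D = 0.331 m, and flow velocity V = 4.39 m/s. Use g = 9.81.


Darcy-Weisbach equation: h_f = f * (L/D) * V^2/(2g).
f * L/D = 0.0279 * 89/0.331 = 7.5018.
V^2/(2g) = 4.39^2 / (2*9.81) = 19.2721 / 19.62 = 0.9823 m.
h_f = 7.5018 * 0.9823 = 7.369 m.

7.369


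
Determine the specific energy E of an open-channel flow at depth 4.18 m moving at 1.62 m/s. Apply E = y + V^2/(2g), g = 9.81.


Specific energy E = y + V^2/(2g).
Velocity head = V^2/(2g) = 1.62^2 / (2*9.81) = 2.6244 / 19.62 = 0.1338 m.
E = 4.18 + 0.1338 = 4.3138 m.

4.3138


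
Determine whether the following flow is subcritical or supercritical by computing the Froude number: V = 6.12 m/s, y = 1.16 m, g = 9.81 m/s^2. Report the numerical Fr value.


The Froude number is defined as Fr = V / sqrt(g*y).
g*y = 9.81 * 1.16 = 11.3796.
sqrt(g*y) = sqrt(11.3796) = 3.3734.
Fr = 6.12 / 3.3734 = 1.8142.
Since Fr > 1, the flow is supercritical.

1.8142


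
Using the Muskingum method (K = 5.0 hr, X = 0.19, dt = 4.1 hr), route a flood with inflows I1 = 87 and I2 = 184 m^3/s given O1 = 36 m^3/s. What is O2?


Muskingum coefficients:
denom = 2*K*(1-X) + dt = 2*5.0*(1-0.19) + 4.1 = 12.2.
C0 = (dt - 2*K*X)/denom = (4.1 - 2*5.0*0.19)/12.2 = 0.1803.
C1 = (dt + 2*K*X)/denom = (4.1 + 2*5.0*0.19)/12.2 = 0.4918.
C2 = (2*K*(1-X) - dt)/denom = 0.3279.
O2 = C0*I2 + C1*I1 + C2*O1
   = 0.1803*184 + 0.4918*87 + 0.3279*36
   = 87.77 m^3/s.

87.77


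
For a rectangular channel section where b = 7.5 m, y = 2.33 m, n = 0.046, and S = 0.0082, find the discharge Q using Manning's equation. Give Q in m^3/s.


For a rectangular channel, the cross-sectional area A = b * y = 7.5 * 2.33 = 17.48 m^2.
The wetted perimeter P = b + 2y = 7.5 + 2*2.33 = 12.16 m.
Hydraulic radius R = A/P = 17.48/12.16 = 1.4371 m.
Velocity V = (1/n)*R^(2/3)*S^(1/2) = (1/0.046)*1.4371^(2/3)*0.0082^(1/2) = 2.5069 m/s.
Discharge Q = A * V = 17.48 * 2.5069 = 43.808 m^3/s.

43.808


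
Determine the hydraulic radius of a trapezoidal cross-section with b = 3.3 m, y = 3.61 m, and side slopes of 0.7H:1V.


For a trapezoidal section with side slope z:
A = (b + z*y)*y = (3.3 + 0.7*3.61)*3.61 = 21.035 m^2.
P = b + 2*y*sqrt(1 + z^2) = 3.3 + 2*3.61*sqrt(1 + 0.7^2) = 12.113 m.
R = A/P = 21.035 / 12.113 = 1.7366 m.

1.7366


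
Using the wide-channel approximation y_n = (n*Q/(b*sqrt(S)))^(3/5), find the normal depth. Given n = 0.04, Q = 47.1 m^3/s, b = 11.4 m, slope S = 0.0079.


We use the wide-channel approximation y_n = (n*Q/(b*sqrt(S)))^(3/5).
sqrt(S) = sqrt(0.0079) = 0.088882.
Numerator: n*Q = 0.04 * 47.1 = 1.884.
Denominator: b*sqrt(S) = 11.4 * 0.088882 = 1.013255.
arg = 1.8594.
y_n = 1.8594^(3/5) = 1.4508 m.

1.4508


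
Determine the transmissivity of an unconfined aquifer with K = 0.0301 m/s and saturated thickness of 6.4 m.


Transmissivity is defined as T = K * h.
T = 0.0301 * 6.4
  = 0.1926 m^2/s.

0.1926


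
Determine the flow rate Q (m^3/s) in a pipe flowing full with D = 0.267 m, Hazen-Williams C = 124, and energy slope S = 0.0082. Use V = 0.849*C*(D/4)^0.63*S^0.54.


For a full circular pipe, R = D/4 = 0.267/4 = 0.0668 m.
V = 0.849 * 124 * 0.0668^0.63 * 0.0082^0.54
  = 0.849 * 124 * 0.181721 * 0.074724
  = 1.4295 m/s.
Pipe area A = pi*D^2/4 = pi*0.267^2/4 = 0.056 m^2.
Q = A * V = 0.056 * 1.4295 = 0.08 m^3/s.

0.08


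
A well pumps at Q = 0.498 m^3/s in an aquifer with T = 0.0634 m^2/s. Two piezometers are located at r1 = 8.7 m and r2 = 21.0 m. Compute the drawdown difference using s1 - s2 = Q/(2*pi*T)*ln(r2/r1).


Thiem equation: s1 - s2 = Q/(2*pi*T) * ln(r2/r1).
ln(r2/r1) = ln(21.0/8.7) = 0.8812.
Q/(2*pi*T) = 0.498 / (2*pi*0.0634) = 0.498 / 0.3984 = 1.2501.
s1 - s2 = 1.2501 * 0.8812 = 1.1016 m.

1.1016


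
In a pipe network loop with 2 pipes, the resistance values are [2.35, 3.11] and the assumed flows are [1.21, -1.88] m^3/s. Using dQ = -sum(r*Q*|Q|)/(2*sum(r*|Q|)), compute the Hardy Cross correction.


Numerator terms (r*Q*|Q|): 2.35*1.21*|1.21| = 3.4406; 3.11*-1.88*|-1.88| = -10.992.
Sum of numerator = -7.5513.
Denominator terms (r*|Q|): 2.35*|1.21| = 2.8435; 3.11*|-1.88| = 5.8468.
2 * sum of denominator = 2 * 8.6903 = 17.3806.
dQ = --7.5513 / 17.3806 = 0.4345 m^3/s.

0.4345


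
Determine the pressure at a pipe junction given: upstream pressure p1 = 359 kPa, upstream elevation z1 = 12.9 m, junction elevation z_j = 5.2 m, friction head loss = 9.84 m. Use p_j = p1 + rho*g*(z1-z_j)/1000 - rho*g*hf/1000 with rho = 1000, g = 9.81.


Junction pressure: p_j = p1 + rho*g*(z1 - z_j)/1000 - rho*g*hf/1000.
Elevation term = 1000*9.81*(12.9 - 5.2)/1000 = 75.537 kPa.
Friction term = 1000*9.81*9.84/1000 = 96.53 kPa.
p_j = 359 + 75.537 - 96.53 = 338.01 kPa.

338.01


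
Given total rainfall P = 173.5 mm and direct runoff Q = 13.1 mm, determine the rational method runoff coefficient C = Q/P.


The runoff coefficient C = runoff depth / rainfall depth.
C = 13.1 / 173.5
  = 0.0755.

0.0755


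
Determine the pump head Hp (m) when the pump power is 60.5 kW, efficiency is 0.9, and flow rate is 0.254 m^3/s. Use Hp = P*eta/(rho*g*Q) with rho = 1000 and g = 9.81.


Pump head formula: Hp = P * eta / (rho * g * Q).
Numerator: P * eta = 60.5 * 1000 * 0.9 = 54450.0 W.
Denominator: rho * g * Q = 1000 * 9.81 * 0.254 = 2491.74.
Hp = 54450.0 / 2491.74 = 21.85 m.

21.85


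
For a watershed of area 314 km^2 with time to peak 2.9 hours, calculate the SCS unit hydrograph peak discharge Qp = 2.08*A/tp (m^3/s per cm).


SCS formula: Qp = 2.08 * A / tp.
Qp = 2.08 * 314 / 2.9
   = 653.12 / 2.9
   = 225.21 m^3/s per cm.

225.21


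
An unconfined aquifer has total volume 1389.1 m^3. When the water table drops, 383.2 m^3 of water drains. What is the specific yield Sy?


Specific yield Sy = Volume drained / Total volume.
Sy = 383.2 / 1389.1
   = 0.2759.

0.2759


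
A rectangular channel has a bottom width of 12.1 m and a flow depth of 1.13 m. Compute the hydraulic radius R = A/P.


For a rectangular section:
Flow area A = b * y = 12.1 * 1.13 = 13.67 m^2.
Wetted perimeter P = b + 2y = 12.1 + 2*1.13 = 14.36 m.
Hydraulic radius R = A/P = 13.67 / 14.36 = 0.9522 m.

0.9522


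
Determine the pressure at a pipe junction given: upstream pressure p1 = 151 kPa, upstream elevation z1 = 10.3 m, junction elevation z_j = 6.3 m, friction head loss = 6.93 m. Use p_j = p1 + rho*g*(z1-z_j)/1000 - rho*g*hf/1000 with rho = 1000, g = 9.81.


Junction pressure: p_j = p1 + rho*g*(z1 - z_j)/1000 - rho*g*hf/1000.
Elevation term = 1000*9.81*(10.3 - 6.3)/1000 = 39.24 kPa.
Friction term = 1000*9.81*6.93/1000 = 67.983 kPa.
p_j = 151 + 39.24 - 67.983 = 122.26 kPa.

122.26


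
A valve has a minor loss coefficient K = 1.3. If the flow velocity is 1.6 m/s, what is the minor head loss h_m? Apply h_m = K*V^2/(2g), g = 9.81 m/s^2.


Minor loss formula: h_m = K * V^2/(2g).
V^2 = 1.6^2 = 2.56.
V^2/(2g) = 2.56 / 19.62 = 0.1305 m.
h_m = 1.3 * 0.1305 = 0.1696 m.

0.1696


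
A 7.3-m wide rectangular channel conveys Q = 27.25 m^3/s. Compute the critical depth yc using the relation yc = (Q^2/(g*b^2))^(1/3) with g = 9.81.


Using yc = (Q^2 / (g * b^2))^(1/3):
Q^2 = 27.25^2 = 742.56.
g * b^2 = 9.81 * 7.3^2 = 9.81 * 53.29 = 522.77.
Q^2 / (g*b^2) = 742.56 / 522.77 = 1.4204.
yc = 1.4204^(1/3) = 1.1241 m.

1.1241


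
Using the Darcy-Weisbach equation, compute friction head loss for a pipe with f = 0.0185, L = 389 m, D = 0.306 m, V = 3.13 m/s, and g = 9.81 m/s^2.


Darcy-Weisbach equation: h_f = f * (L/D) * V^2/(2g).
f * L/D = 0.0185 * 389/0.306 = 23.518.
V^2/(2g) = 3.13^2 / (2*9.81) = 9.7969 / 19.62 = 0.4993 m.
h_f = 23.518 * 0.4993 = 11.743 m.

11.743


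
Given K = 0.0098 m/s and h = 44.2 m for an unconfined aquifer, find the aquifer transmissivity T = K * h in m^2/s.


Transmissivity is defined as T = K * h.
T = 0.0098 * 44.2
  = 0.4332 m^2/s.

0.4332


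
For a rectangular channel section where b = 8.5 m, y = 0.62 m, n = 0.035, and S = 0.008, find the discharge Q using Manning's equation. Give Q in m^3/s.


For a rectangular channel, the cross-sectional area A = b * y = 8.5 * 0.62 = 5.27 m^2.
The wetted perimeter P = b + 2y = 8.5 + 2*0.62 = 9.74 m.
Hydraulic radius R = A/P = 5.27/9.74 = 0.5411 m.
Velocity V = (1/n)*R^(2/3)*S^(1/2) = (1/0.035)*0.5411^(2/3)*0.008^(1/2) = 1.6969 m/s.
Discharge Q = A * V = 5.27 * 1.6969 = 8.942 m^3/s.

8.942


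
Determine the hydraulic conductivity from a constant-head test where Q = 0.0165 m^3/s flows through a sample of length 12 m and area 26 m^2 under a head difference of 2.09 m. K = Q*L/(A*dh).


From K = Q*L / (A*dh):
Numerator: Q*L = 0.0165 * 12 = 0.198.
Denominator: A*dh = 26 * 2.09 = 54.34.
K = 0.198 / 54.34 = 0.003644 m/s.

0.003644


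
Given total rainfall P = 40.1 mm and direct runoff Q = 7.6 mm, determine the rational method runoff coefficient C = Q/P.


The runoff coefficient C = runoff depth / rainfall depth.
C = 7.6 / 40.1
  = 0.1895.

0.1895


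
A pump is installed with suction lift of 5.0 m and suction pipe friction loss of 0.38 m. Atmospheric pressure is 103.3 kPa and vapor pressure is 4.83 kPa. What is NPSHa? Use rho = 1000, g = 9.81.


NPSHa = p_atm/(rho*g) - z_s - hf_s - p_vap/(rho*g).
p_atm/(rho*g) = 103.3*1000 / (1000*9.81) = 10.53 m.
p_vap/(rho*g) = 4.83*1000 / (1000*9.81) = 0.492 m.
NPSHa = 10.53 - 5.0 - 0.38 - 0.492
      = 4.66 m.

4.66


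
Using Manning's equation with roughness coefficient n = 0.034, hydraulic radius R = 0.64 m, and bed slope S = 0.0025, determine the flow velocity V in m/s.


Manning's equation gives V = (1/n) * R^(2/3) * S^(1/2).
First, compute R^(2/3) = 0.64^(2/3) = 0.7427.
Next, S^(1/2) = 0.0025^(1/2) = 0.05.
Then 1/n = 1/0.034 = 29.41.
V = 29.41 * 0.7427 * 0.05 = 1.0921 m/s.

1.0921


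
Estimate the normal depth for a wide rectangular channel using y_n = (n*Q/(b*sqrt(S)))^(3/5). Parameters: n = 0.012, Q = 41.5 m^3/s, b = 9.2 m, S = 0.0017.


We use the wide-channel approximation y_n = (n*Q/(b*sqrt(S)))^(3/5).
sqrt(S) = sqrt(0.0017) = 0.041231.
Numerator: n*Q = 0.012 * 41.5 = 0.498.
Denominator: b*sqrt(S) = 9.2 * 0.041231 = 0.379325.
arg = 1.3129.
y_n = 1.3129^(3/5) = 1.1774 m.

1.1774


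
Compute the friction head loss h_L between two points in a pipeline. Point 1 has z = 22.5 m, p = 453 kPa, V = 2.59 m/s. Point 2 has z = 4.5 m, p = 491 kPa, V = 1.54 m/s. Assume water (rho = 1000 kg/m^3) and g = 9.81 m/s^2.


Total head at each section: H = z + p/(rho*g) + V^2/(2g).
H1 = 22.5 + 453*1000/(1000*9.81) + 2.59^2/(2*9.81)
   = 22.5 + 46.177 + 0.3419
   = 69.019 m.
H2 = 4.5 + 491*1000/(1000*9.81) + 1.54^2/(2*9.81)
   = 4.5 + 50.051 + 0.1209
   = 54.672 m.
h_L = H1 - H2 = 69.019 - 54.672 = 14.347 m.

14.347


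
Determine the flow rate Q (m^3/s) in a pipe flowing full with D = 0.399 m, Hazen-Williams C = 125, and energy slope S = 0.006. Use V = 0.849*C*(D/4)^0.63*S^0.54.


For a full circular pipe, R = D/4 = 0.399/4 = 0.0998 m.
V = 0.849 * 125 * 0.0998^0.63 * 0.006^0.54
  = 0.849 * 125 * 0.234053 * 0.063125
  = 1.568 m/s.
Pipe area A = pi*D^2/4 = pi*0.399^2/4 = 0.125 m^2.
Q = A * V = 0.125 * 1.568 = 0.1961 m^3/s.

0.1961


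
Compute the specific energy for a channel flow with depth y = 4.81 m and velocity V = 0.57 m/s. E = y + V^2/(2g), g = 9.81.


Specific energy E = y + V^2/(2g).
Velocity head = V^2/(2g) = 0.57^2 / (2*9.81) = 0.3249 / 19.62 = 0.0166 m.
E = 4.81 + 0.0166 = 4.8266 m.

4.8266


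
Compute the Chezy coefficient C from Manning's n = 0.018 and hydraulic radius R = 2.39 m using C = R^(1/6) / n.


The Chezy coefficient relates to Manning's n through C = R^(1/6) / n.
R^(1/6) = 2.39^(1/6) = 1.156289.
C = 1.156289 / 0.018 = 64.24 m^(1/2)/s.

64.24


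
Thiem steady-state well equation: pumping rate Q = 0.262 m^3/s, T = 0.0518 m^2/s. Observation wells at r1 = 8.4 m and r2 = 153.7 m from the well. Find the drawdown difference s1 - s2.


Thiem equation: s1 - s2 = Q/(2*pi*T) * ln(r2/r1).
ln(r2/r1) = ln(153.7/8.4) = 2.9068.
Q/(2*pi*T) = 0.262 / (2*pi*0.0518) = 0.262 / 0.3255 = 0.805.
s1 - s2 = 0.805 * 2.9068 = 2.3399 m.

2.3399


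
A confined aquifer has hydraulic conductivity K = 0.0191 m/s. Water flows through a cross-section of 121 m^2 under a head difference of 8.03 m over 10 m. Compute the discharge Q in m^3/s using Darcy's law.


Darcy's law: Q = K * A * i, where i = dh/L.
Hydraulic gradient i = 8.03 / 10 = 0.803.
Q = 0.0191 * 121 * 0.803
  = 1.8558 m^3/s.

1.8558


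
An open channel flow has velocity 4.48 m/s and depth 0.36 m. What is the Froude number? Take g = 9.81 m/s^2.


The Froude number is defined as Fr = V / sqrt(g*y).
g*y = 9.81 * 0.36 = 3.5316.
sqrt(g*y) = sqrt(3.5316) = 1.8793.
Fr = 4.48 / 1.8793 = 2.3839.

2.3839


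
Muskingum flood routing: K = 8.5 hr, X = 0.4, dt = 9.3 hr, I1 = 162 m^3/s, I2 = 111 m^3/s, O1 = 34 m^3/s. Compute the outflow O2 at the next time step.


Muskingum coefficients:
denom = 2*K*(1-X) + dt = 2*8.5*(1-0.4) + 9.3 = 19.5.
C0 = (dt - 2*K*X)/denom = (9.3 - 2*8.5*0.4)/19.5 = 0.1282.
C1 = (dt + 2*K*X)/denom = (9.3 + 2*8.5*0.4)/19.5 = 0.8256.
C2 = (2*K*(1-X) - dt)/denom = 0.0462.
O2 = C0*I2 + C1*I1 + C2*O1
   = 0.1282*111 + 0.8256*162 + 0.0462*34
   = 149.55 m^3/s.

149.55


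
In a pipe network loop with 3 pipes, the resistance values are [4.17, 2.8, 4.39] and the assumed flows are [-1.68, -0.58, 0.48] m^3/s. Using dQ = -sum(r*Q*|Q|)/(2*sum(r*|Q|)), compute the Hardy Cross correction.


Numerator terms (r*Q*|Q|): 4.17*-1.68*|-1.68| = -11.7694; 2.8*-0.58*|-0.58| = -0.9419; 4.39*0.48*|0.48| = 1.0115.
Sum of numerator = -11.6999.
Denominator terms (r*|Q|): 4.17*|-1.68| = 7.0056; 2.8*|-0.58| = 1.624; 4.39*|0.48| = 2.1072.
2 * sum of denominator = 2 * 10.7368 = 21.4736.
dQ = --11.6999 / 21.4736 = 0.5448 m^3/s.

0.5448


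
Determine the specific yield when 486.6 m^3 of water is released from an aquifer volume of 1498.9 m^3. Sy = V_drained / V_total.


Specific yield Sy = Volume drained / Total volume.
Sy = 486.6 / 1498.9
   = 0.3246.

0.3246


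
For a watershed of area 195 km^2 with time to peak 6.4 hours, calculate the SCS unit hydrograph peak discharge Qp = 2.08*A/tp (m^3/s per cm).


SCS formula: Qp = 2.08 * A / tp.
Qp = 2.08 * 195 / 6.4
   = 405.6 / 6.4
   = 63.38 m^3/s per cm.

63.38


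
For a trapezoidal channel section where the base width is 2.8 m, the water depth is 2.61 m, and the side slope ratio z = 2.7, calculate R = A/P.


For a trapezoidal section with side slope z:
A = (b + z*y)*y = (2.8 + 2.7*2.61)*2.61 = 25.701 m^2.
P = b + 2*y*sqrt(1 + z^2) = 2.8 + 2*2.61*sqrt(1 + 2.7^2) = 17.83 m.
R = A/P = 25.701 / 17.83 = 1.4415 m.

1.4415


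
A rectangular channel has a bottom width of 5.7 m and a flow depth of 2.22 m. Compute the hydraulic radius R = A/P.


For a rectangular section:
Flow area A = b * y = 5.7 * 2.22 = 12.65 m^2.
Wetted perimeter P = b + 2y = 5.7 + 2*2.22 = 10.14 m.
Hydraulic radius R = A/P = 12.65 / 10.14 = 1.2479 m.

1.2479


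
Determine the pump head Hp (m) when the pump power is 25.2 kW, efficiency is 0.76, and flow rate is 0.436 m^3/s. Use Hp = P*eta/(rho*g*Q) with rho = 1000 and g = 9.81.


Pump head formula: Hp = P * eta / (rho * g * Q).
Numerator: P * eta = 25.2 * 1000 * 0.76 = 19152.0 W.
Denominator: rho * g * Q = 1000 * 9.81 * 0.436 = 4277.16.
Hp = 19152.0 / 4277.16 = 4.48 m.

4.48


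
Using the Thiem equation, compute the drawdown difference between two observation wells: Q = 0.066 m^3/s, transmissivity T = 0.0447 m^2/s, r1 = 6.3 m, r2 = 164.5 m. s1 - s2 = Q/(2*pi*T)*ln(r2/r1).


Thiem equation: s1 - s2 = Q/(2*pi*T) * ln(r2/r1).
ln(r2/r1) = ln(164.5/6.3) = 3.2624.
Q/(2*pi*T) = 0.066 / (2*pi*0.0447) = 0.066 / 0.2809 = 0.235.
s1 - s2 = 0.235 * 3.2624 = 0.7666 m.

0.7666


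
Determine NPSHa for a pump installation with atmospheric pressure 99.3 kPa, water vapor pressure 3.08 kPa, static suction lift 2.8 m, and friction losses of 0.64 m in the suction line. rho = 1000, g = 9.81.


NPSHa = p_atm/(rho*g) - z_s - hf_s - p_vap/(rho*g).
p_atm/(rho*g) = 99.3*1000 / (1000*9.81) = 10.122 m.
p_vap/(rho*g) = 3.08*1000 / (1000*9.81) = 0.314 m.
NPSHa = 10.122 - 2.8 - 0.64 - 0.314
      = 6.37 m.

6.37


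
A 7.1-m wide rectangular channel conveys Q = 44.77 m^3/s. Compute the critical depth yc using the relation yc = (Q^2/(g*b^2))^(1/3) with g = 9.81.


Using yc = (Q^2 / (g * b^2))^(1/3):
Q^2 = 44.77^2 = 2004.35.
g * b^2 = 9.81 * 7.1^2 = 9.81 * 50.41 = 494.52.
Q^2 / (g*b^2) = 2004.35 / 494.52 = 4.0531.
yc = 4.0531^(1/3) = 1.5944 m.

1.5944


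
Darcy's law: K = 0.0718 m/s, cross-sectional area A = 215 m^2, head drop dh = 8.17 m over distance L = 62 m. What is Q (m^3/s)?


Darcy's law: Q = K * A * i, where i = dh/L.
Hydraulic gradient i = 8.17 / 62 = 0.131774.
Q = 0.0718 * 215 * 0.131774
  = 2.0342 m^3/s.

2.0342
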